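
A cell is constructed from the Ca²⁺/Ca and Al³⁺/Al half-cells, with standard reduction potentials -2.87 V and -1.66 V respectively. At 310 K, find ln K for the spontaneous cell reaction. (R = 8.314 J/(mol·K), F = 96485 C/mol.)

ln K = 271.8

E°_cell = -1.66 − (-2.87) = 1.21 V, with n = 6 electrons transferred.
At equilibrium E = 0, so the Nernst equation gives ln K = nFE°/RT = (6)(96485)(1.21)/((8.314)(310)) = 271.78.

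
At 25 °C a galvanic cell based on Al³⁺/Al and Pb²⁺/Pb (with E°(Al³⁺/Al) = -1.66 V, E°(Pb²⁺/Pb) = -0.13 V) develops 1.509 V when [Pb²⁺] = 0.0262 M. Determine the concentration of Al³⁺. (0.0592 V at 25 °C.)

0.049 M

From the Nernst equation, log Q = n(E° − E)/0.0592 = 6(1.53 − 1.509)/0.0592 = 2.128, so Q = 134.
With Q = [Al³⁺]^2/[Pb²⁺]^3 and the known concentrations, [Al³⁺]^2 in the numerator gives [Al³⁺] = 0.049 M.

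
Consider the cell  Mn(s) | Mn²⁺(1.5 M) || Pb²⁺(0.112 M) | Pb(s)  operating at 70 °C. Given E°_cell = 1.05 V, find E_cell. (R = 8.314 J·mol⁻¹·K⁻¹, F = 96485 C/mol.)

1.01 V

Balancing electrons gives n = 2; the reaction quotient is Q = [Mn²⁺]/[Pb²⁺] = 13.4.
E = E° − (RT/nF) ln Q = 1.05 − (8.314×343)/(2×96485) × (2.595) = 1.050 − 0.038 = 1.012 V.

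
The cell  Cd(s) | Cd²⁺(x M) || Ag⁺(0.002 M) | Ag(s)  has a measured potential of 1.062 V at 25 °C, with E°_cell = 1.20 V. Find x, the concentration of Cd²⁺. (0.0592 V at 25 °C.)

0.18 M

From the Nernst equation, log Q = n(E° − E)/0.0592 = 2(1.20 − 1.062)/0.0592 = 4.662, so Q = 4.59 × 10^4.
With Q = [Cd²⁺]/[Ag⁺]^2 and the known concentrations, [Cd²⁺] in the numerator gives [Cd²⁺] = 0.18 M.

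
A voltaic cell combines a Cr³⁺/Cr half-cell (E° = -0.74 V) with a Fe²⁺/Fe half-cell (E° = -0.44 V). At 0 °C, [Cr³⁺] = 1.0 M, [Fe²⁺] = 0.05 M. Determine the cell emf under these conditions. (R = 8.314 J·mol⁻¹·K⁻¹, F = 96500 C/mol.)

0.265 V

The Fe²⁺/Fe couple has the higher reduction potential and acts as the cathode, so E°_cell = -0.44 − (-0.74) = 0.30 V.
Balancing electrons gives n = 6; the reaction quotient is Q = [Cr³⁺]^2/[Fe²⁺]^3 = 8000.
E = E° − (RT/nF) ln Q = 0.30 − (8.314×273)/(6×96500) × (8.987) = 0.300 − 0.035 = 0.265 V.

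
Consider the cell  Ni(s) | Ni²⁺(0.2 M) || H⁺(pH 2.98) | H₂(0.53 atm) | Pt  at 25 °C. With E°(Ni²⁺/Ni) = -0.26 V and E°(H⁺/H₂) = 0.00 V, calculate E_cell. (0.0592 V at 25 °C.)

0.11 V

The hydrogen couple is the cathode, so E°_cell = 0.26 V; n = 2.
[H⁺] = 10^(−2.98) = 0.0010 M, and Q = [Ni²⁺]·P(H₂) / [H⁺]^2 = 9.67 × 10^4.
E = E° − (0.0592/2) log Q = 0.26 − (0.0592/2)(4.985) = 0.112 V.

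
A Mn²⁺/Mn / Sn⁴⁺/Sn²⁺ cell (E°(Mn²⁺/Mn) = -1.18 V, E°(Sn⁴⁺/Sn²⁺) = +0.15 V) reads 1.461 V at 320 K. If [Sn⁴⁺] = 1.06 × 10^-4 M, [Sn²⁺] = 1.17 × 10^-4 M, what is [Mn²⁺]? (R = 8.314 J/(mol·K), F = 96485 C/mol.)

From the Nernst equation, ln Q = nF(E° − E)/RT = 2×96485×(1.33 − 1.461)/(8.314×320) = -9.502, so Q = 7.47 × 10^-5.
With Q = [Mn²⁺]·[Sn²⁺]/[Sn⁴⁺] and the known concentrations, [Mn²⁺] in the numerator gives [Mn²⁺] = 6.8 × 10^-5 M.

6.8 × 10^-5 M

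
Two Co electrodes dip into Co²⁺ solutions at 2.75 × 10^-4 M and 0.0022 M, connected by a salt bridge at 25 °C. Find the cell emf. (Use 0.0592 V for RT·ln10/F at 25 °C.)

0.027 V

Both half-cells are Co²⁺/Co, so E°_cell = 0. The concentrated side is the cathode; the cell reaction moves Co²⁺ from high to low concentration with n = 2.
Q = [Co²⁺]_dilute/[Co²⁺]_conc = 2.75 × 10^-4/0.0022 = 0.125.
E = 0 − (0.0592/2) log Q = −(0.0592/2)(-0.903) = 0.0267 V.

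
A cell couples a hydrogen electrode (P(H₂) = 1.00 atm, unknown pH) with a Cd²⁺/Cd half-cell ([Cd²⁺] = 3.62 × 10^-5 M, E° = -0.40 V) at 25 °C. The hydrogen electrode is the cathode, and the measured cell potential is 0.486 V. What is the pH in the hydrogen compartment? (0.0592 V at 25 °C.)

pH = 0.77

E°_cell = 0.40 V and n = 2.
log Q = n(E° − E)/0.0592 = 2×(0.40 − 0.486)/0.0592 = -2.905.
With Q = [Cd²⁺]·P(H₂) / [H⁺]^2, solving for [H⁺] gives log[H⁺] = -0.768, so pH = 0.77.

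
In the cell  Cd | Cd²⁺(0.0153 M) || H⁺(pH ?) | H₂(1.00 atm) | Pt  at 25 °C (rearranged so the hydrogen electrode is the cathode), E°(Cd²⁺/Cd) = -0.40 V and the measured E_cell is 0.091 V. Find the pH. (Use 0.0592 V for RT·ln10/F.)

E°_cell = 0.40 V and n = 2.
log Q = n(E° − E)/0.0592 = 2×(0.40 − 0.091)/0.0592 = 10.439.
With Q = [Cd²⁺]·P(H₂) / [H⁺]^2, solving for [H⁺] gives log[H⁺] = -6.127, so pH = 6.13.

pH = 6.13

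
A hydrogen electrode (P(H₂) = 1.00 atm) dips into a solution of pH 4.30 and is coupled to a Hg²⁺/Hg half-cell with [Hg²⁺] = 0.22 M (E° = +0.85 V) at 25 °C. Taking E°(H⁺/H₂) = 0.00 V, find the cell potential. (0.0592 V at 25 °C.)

1.09 V

The Hg²⁺/Hg couple is the cathode, so E°_cell = 0.85 V; n = 2.
[H⁺] = 10^(−4.30) = 5 × 10^-5 M, and Q = [H⁺]^2 / ([Hg²⁺]·P(H₂)) = 1.14 × 10^-8.
E = E° − (0.0592/2) log Q = 0.85 − (0.0592/2)(-7.942) = 1.085 V.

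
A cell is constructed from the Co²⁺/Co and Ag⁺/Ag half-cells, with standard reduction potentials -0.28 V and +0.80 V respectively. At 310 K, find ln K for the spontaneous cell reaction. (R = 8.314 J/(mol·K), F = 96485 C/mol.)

ln K = 80.9

E°_cell = +0.80 − (-0.28) = 1.08 V, with n = 2 electrons transferred.
At equilibrium E = 0, so the Nernst equation gives ln K = nFE°/RT = (2)(96485)(1.08)/((8.314)(310)) = 80.86.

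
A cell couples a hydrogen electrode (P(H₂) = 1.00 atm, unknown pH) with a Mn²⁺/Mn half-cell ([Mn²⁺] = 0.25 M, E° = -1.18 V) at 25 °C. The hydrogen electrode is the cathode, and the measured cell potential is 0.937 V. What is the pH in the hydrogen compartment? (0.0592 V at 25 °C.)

pH = 4.41

E°_cell = 1.18 V and n = 2.
log Q = n(E° − E)/0.0592 = 2×(1.18 − 0.937)/0.0592 = 8.209.
With Q = [Mn²⁺]·P(H₂) / [H⁺]^2, solving for [H⁺] gives log[H⁺] = -4.406, so pH = 4.41.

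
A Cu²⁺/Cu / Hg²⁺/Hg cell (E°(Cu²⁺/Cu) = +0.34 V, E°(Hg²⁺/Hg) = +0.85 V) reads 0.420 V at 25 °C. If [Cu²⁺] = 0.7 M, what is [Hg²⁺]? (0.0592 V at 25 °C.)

6.4 × 10^-4 M

From the Nernst equation, log Q = n(E° − E)/0.0592 = 2(0.51 − 0.420)/0.0592 = 3.041, so Q = 1100.
With Q = [Cu²⁺]/[Hg²⁺] and the known concentrations, [Hg²⁺] in the denominator gives [Hg²⁺] = 6.4 × 10^-4 M.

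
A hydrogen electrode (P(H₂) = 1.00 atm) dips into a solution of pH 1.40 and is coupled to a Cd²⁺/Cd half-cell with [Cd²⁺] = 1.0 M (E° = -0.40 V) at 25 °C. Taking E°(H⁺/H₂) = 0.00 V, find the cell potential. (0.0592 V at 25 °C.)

The hydrogen couple is the cathode, so E°_cell = 0.40 V; n = 2.
[H⁺] = 10^(−1.40) = 0.040 M, and Q = [Cd²⁺]·P(H₂) / [H⁺]^2 = 631.
E = E° − (0.0592/2) log Q = 0.40 − (0.0592/2)(2.800) = 0.317 V.

0.32 V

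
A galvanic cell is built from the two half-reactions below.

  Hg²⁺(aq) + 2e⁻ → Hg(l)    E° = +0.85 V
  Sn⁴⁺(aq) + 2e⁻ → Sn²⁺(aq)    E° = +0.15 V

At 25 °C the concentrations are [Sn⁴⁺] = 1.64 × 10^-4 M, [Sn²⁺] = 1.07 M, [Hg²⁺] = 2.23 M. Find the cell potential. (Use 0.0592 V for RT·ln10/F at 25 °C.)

0.823 V

The Hg²⁺/Hg couple has the higher reduction potential and acts as the cathode, so E°_cell = +0.85 − (+0.15) = 0.70 V.
Balancing electrons gives n = 2; the reaction quotient is Q = [Sn⁴⁺]/([Sn²⁺]·[Hg²⁺]) = 6.87 × 10^-5.
At 25 °C, E = E° − (0.0592/n) log Q = 0.70 − (0.0592/2)(-4.163) = 0.700 + 0.123 = 0.823 V.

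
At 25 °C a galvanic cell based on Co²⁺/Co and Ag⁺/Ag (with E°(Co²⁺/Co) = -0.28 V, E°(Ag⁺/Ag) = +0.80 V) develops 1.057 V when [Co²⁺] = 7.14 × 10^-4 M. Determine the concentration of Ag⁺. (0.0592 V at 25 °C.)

From the Nernst equation, log Q = n(E° − E)/0.0592 = 2(1.08 − 1.057)/0.0592 = 0.777, so Q = 5.98.
With Q = [Co²⁺]/[Ag⁺]^2 and the known concentrations, [Ag⁺]^2 in the denominator gives [Ag⁺] = 0.011 M.

0.011 M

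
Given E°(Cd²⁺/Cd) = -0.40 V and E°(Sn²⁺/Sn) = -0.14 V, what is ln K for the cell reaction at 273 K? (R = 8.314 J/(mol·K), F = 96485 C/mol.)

ln K = 22.1

E°_cell = -0.14 − (-0.40) = 0.26 V, with n = 2 electrons transferred.
At equilibrium E = 0, so the Nernst equation gives ln K = nFE°/RT = (2)(96485)(0.26)/((8.314)(273)) = 22.10.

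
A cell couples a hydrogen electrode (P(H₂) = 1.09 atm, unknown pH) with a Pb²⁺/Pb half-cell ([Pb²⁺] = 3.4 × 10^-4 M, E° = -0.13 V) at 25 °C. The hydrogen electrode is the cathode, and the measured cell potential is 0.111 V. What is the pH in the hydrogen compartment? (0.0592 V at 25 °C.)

pH = 2.04

E°_cell = 0.13 V and n = 2.
log Q = n(E° − E)/0.0592 = 2×(0.13 − 0.111)/0.0592 = 0.642.
With Q = [Pb²⁺]·P(H₂) / [H⁺]^2, solving for [H⁺] gives log[H⁺] = -2.036, so pH = 2.04.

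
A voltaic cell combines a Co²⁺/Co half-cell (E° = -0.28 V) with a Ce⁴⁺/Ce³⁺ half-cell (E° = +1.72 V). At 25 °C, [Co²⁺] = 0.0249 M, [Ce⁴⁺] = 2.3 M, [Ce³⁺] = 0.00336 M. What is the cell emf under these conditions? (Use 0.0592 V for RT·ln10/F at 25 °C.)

The Ce⁴⁺/Ce³⁺ couple has the higher reduction potential and acts as the cathode, so E°_cell = +1.72 − (-0.28) = 2.00 V.
Balancing electrons gives n = 2; the reaction quotient is Q = [Co²⁺]·[Ce³⁺]^2/[Ce⁴⁺]^2 = 5.31 × 10^-8.
At 25 °C, E = E° − (0.0592/n) log Q = 2.00 − (0.0592/2)(-7.275) = 2.000 + 0.215 = 2.215 V.

2.22 V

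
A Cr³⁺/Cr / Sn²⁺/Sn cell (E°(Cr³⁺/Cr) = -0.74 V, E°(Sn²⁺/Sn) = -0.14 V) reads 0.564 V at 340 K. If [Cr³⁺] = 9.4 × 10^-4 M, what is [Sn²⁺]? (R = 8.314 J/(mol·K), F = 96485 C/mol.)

8.2 × 10^-4 M

From the Nernst equation, ln Q = nF(E° − E)/RT = 6×96485×(0.60 − 0.564)/(8.314×340) = 7.373, so Q = 1590.
With Q = [Cr³⁺]^2/[Sn²⁺]^3 and the known concentrations, [Sn²⁺]^3 in the denominator gives [Sn²⁺] = 8.2 × 10^-4 M.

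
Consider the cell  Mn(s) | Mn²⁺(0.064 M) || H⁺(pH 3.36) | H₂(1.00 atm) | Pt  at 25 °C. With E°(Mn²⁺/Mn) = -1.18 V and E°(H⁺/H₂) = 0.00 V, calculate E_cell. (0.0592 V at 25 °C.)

1.02 V

The hydrogen couple is the cathode, so E°_cell = 1.18 V; n = 2.
[H⁺] = 10^(−3.36) = 4.4 × 10^-4 M, and Q = [Mn²⁺]·P(H₂) / [H⁺]^2 = 3.36 × 10^5.
E = E° − (0.0592/2) log Q = 1.18 − (0.0592/2)(5.526) = 1.016 V.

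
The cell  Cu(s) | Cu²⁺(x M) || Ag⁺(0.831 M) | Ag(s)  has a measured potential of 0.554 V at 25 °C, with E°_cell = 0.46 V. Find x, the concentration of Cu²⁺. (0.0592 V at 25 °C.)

From the Nernst equation, log Q = n(E° − E)/0.0592 = 2(0.46 − 0.554)/0.0592 = -3.176, so Q = 6.67 × 10^-4.
With Q = [Cu²⁺]/[Ag⁺]^2 and the known concentrations, [Cu²⁺] in the numerator gives [Cu²⁺] = 4.6 × 10^-4 M.

4.6 × 10^-4 M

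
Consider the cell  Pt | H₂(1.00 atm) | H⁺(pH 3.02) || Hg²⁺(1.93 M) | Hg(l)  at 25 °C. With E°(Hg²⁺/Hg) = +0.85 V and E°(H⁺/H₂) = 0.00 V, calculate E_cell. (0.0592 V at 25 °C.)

1.04 V

The Hg²⁺/Hg couple is the cathode, so E°_cell = 0.85 V; n = 2.
[H⁺] = 10^(−3.02) = 9.5 × 10^-4 M, and Q = [H⁺]^2 / ([Hg²⁺]·P(H₂)) = 4.73 × 10^-7.
E = E° − (0.0592/2) log Q = 0.85 − (0.0592/2)(-6.326) = 1.037 V.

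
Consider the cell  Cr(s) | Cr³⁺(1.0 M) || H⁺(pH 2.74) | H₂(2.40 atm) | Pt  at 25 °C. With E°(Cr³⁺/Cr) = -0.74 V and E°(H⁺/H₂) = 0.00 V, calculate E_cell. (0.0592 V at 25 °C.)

0.57 V

The hydrogen couple is the cathode, so E°_cell = 0.74 V; n = 6.
[H⁺] = 10^(−2.74) = 0.0018 M, and Q = [Cr³⁺]^2·P(H₂)^3 / [H⁺]^6 = 3.81 × 10^17.
E = E° − (0.0592/6) log Q = 0.74 − (0.0592/6)(17.581) = 0.567 V.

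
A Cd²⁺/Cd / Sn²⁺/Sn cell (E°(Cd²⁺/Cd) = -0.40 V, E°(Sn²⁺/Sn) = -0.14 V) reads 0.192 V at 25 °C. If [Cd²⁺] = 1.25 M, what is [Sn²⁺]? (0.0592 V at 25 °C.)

0.0063 M

From the Nernst equation, log Q = n(E° − E)/0.0592 = 2(0.26 − 0.192)/0.0592 = 2.297, so Q = 198.
With Q = [Cd²⁺]/[Sn²⁺] and the known concentrations, [Sn²⁺] in the denominator gives [Sn²⁺] = 0.0063 M.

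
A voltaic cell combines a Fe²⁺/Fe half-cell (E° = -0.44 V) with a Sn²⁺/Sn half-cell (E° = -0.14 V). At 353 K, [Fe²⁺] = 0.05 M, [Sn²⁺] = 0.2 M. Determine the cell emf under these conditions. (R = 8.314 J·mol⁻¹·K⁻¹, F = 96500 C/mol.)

0.321 V

The Sn²⁺/Sn couple has the higher reduction potential and acts as the cathode, so E°_cell = -0.14 − (-0.44) = 0.30 V.
Balancing electrons gives n = 2; the reaction quotient is Q = [Fe²⁺]/[Sn²⁺] = 0.250.
E = E° − (RT/nF) ln Q = 0.30 − (8.314×353)/(2×96500) × (-1.386) = 0.300 + 0.021 = 0.321 V.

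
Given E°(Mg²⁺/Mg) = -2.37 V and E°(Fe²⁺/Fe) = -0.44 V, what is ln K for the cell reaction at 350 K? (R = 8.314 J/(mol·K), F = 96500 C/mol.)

E°_cell = -0.44 − (-2.37) = 1.93 V, with n = 2 electrons transferred.
At equilibrium E = 0, so the Nernst equation gives ln K = nFE°/RT = (2)(96500)(1.93)/((8.314)(350)) = 128.01.

ln K = 128.0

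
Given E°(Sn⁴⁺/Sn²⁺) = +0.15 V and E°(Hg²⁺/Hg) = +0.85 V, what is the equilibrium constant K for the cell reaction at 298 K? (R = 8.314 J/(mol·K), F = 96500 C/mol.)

4.8 × 10^23

E°_cell = +0.85 − (+0.15) = 0.70 V, with n = 2 electrons transferred.
At equilibrium E = 0, so the Nernst equation gives ln K = nFE°/RT = (2)(96500)(0.70)/((8.314)(298)) = 54.53.
K = e^54.53 = 4.8 × 10^23.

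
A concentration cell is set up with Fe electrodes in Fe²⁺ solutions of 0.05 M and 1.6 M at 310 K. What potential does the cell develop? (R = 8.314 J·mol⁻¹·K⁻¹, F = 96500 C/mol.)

Both half-cells are Fe²⁺/Fe, so E°_cell = 0. The concentrated side is the cathode; the cell reaction moves Fe²⁺ from high to low concentration with n = 2.
Q = [Fe²⁺]_dilute/[Fe²⁺]_conc = 0.05/1.6 = 0.0312.
E = 0 − (RT/nF) ln Q = −((8.314×310)/(2×96500))(-3.466) = 0.0463 V.

0.046 V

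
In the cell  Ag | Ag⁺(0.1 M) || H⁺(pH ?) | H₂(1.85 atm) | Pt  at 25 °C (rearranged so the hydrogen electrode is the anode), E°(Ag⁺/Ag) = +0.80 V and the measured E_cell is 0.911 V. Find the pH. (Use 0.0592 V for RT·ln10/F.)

pH = 2.74

E°_cell = 0.80 V and n = 2.
log Q = n(E° − E)/0.0592 = 2×(0.80 − 0.911)/0.0592 = -3.750.
With Q = [H⁺]^2 / ([Ag⁺]^2·P(H₂)), solving for [H⁺] gives log[H⁺] = -2.741, so pH = 2.74.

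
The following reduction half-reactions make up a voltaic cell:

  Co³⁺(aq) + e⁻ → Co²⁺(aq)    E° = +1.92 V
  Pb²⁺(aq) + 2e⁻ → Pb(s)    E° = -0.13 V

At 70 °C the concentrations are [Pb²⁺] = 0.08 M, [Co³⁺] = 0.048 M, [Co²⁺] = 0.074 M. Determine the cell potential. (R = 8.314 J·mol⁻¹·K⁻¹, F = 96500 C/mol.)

The Co³⁺/Co²⁺ couple has the higher reduction potential and acts as the cathode, so E°_cell = +1.92 − (-0.13) = 2.05 V.
Balancing electrons gives n = 2; the reaction quotient is Q = [Pb²⁺]·[Co²⁺]^2/[Co³⁺]^2 = 0.190.
E = E° − (RT/nF) ln Q = 2.05 − (8.314×343)/(2×96500) × (-1.660) = 2.050 + 0.025 = 2.075 V.

2.07 V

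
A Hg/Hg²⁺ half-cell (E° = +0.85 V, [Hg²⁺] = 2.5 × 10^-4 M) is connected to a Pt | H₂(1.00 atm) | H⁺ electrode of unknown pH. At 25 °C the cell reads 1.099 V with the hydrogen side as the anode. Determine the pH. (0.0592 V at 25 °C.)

pH = 6.01

E°_cell = 0.85 V and n = 2.
log Q = n(E° − E)/0.0592 = 2×(0.85 − 1.099)/0.0592 = -8.412.
With Q = [H⁺]^2 / ([Hg²⁺]·P(H₂)), solving for [H⁺] gives log[H⁺] = -6.007, so pH = 6.01.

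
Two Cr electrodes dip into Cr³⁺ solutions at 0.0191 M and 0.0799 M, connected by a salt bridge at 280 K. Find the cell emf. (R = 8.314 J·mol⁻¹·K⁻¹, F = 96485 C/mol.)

0.012 V

Both half-cells are Cr³⁺/Cr, so E°_cell = 0. The concentrated side is the cathode; the cell reaction moves Cr³⁺ from high to low concentration with n = 3.
Q = [Cr³⁺]_dilute/[Cr³⁺]_conc = 0.0191/0.0799 = 0.239.
E = 0 − (RT/nF) ln Q = −((8.314×280)/(3×96485))(-1.431) = 0.0115 V.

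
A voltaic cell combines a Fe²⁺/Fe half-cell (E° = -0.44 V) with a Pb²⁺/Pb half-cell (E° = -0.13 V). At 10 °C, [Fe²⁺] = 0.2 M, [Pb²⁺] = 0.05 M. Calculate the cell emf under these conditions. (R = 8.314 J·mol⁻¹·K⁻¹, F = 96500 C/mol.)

The Pb²⁺/Pb couple has the higher reduction potential and acts as the cathode, so E°_cell = -0.13 − (-0.44) = 0.31 V.
Balancing electrons gives n = 2; the reaction quotient is Q = [Fe²⁺]/[Pb²⁺] = 4.00.
E = E° − (RT/nF) ln Q = 0.31 − (8.314×283)/(2×96500) × (1.386) = 0.310 − 0.017 = 0.293 V.

0.293 V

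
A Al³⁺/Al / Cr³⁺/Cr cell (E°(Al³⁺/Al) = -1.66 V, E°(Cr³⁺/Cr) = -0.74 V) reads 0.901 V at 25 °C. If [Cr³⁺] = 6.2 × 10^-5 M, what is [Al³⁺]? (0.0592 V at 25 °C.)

From the Nernst equation, log Q = n(E° − E)/0.0592 = 3(0.92 − 0.901)/0.0592 = 0.963, so Q = 9.18.
With Q = [Al³⁺]/[Cr³⁺] and the known concentrations, [Al³⁺] in the numerator gives [Al³⁺] = 5.7 × 10^-4 M.

5.7 × 10^-4 M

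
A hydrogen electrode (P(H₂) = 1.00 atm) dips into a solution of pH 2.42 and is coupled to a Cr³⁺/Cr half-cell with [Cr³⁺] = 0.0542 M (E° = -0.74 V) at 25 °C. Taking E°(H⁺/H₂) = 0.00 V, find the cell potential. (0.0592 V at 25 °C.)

0.62 V

The hydrogen couple is the cathode, so E°_cell = 0.74 V; n = 6.
[H⁺] = 10^(−2.42) = 0.0038 M, and Q = [Cr³⁺]^2·P(H₂)^3 / [H⁺]^6 = 9.73 × 10^11.
E = E° − (0.0592/6) log Q = 0.74 − (0.0592/6)(11.988) = 0.622 V.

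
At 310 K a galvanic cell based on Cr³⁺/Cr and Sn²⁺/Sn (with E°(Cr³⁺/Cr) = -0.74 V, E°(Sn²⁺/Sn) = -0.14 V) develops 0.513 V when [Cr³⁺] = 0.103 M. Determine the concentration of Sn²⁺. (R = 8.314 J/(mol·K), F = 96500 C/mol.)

From the Nernst equation, ln Q = nF(E° − E)/RT = 6×96500×(0.60 − 0.513)/(8.314×310) = 19.545, so Q = 3.08 × 10^8.
With Q = [Cr³⁺]^2/[Sn²⁺]^3 and the known concentrations, [Sn²⁺]^3 in the denominator gives [Sn²⁺] = 3.3 × 10^-4 M.

3.3 × 10^-4 M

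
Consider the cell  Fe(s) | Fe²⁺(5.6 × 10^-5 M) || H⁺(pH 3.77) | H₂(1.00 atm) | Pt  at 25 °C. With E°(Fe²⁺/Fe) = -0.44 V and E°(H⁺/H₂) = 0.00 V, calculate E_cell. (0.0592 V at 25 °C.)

0.34 V

The hydrogen couple is the cathode, so E°_cell = 0.44 V; n = 2.
[H⁺] = 10^(−3.77) = 1.7 × 10^-4 M, and Q = [Fe²⁺]·P(H₂) / [H⁺]^2 = 1940.
E = E° − (0.0592/2) log Q = 0.44 − (0.0592/2)(3.288) = 0.343 V.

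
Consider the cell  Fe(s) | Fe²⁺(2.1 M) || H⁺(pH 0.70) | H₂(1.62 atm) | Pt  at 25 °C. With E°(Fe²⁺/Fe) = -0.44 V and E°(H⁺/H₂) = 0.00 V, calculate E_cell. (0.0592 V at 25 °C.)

The hydrogen couple is the cathode, so E°_cell = 0.44 V; n = 2.
[H⁺] = 10^(−0.70) = 0.20 M, and Q = [Fe²⁺]·P(H₂) / [H⁺]^2 = 85.5.
E = E° − (0.0592/2) log Q = 0.44 − (0.0592/2)(1.932) = 0.383 V.

0.38 V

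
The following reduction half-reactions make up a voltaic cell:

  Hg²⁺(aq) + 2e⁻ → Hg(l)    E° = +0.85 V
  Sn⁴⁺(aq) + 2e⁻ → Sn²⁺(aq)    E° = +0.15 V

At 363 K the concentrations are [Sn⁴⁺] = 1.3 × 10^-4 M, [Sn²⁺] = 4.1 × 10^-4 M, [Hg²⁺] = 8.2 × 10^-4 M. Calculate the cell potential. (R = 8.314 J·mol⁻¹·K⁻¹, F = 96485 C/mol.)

The Hg²⁺/Hg couple has the higher reduction potential and acts as the cathode, so E°_cell = +0.85 − (+0.15) = 0.70 V.
Balancing electrons gives n = 2; the reaction quotient is Q = [Sn⁴⁺]/([Sn²⁺]·[Hg²⁺]) = 387.
E = E° − (RT/nF) ln Q = 0.70 − (8.314×363)/(2×96485) × (5.958) = 0.700 − 0.093 = 0.607 V.

0.607 V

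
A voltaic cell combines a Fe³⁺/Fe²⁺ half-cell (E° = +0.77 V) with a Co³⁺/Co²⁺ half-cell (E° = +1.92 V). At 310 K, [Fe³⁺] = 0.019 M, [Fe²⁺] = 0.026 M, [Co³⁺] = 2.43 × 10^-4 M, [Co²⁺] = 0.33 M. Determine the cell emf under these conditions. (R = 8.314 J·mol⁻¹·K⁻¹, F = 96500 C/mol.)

0.966 V

The Co³⁺/Co²⁺ couple has the higher reduction potential and acts as the cathode, so E°_cell = +1.92 − (+0.77) = 1.15 V.
Balancing electrons gives n = 1; the reaction quotient is Q = [Fe³⁺]·[Co²⁺]/([Fe²⁺]·[Co³⁺]) = 992.
E = E° − (RT/nF) ln Q = 1.15 − (8.314×310)/(1×96500) × (6.900) = 1.150 − 0.184 = 0.966 V.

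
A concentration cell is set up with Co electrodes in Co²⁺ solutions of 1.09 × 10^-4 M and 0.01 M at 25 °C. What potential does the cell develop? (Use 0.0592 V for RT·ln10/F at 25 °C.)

Both half-cells are Co²⁺/Co, so E°_cell = 0. The concentrated side is the cathode; the cell reaction moves Co²⁺ from high to low concentration with n = 2.
Q = [Co²⁺]_dilute/[Co²⁺]_conc = 1.09 × 10^-4/0.01 = 0.0109.
E = 0 − (0.0592/2) log Q = −(0.0592/2)(-1.963) = 0.0581 V.

0.058 V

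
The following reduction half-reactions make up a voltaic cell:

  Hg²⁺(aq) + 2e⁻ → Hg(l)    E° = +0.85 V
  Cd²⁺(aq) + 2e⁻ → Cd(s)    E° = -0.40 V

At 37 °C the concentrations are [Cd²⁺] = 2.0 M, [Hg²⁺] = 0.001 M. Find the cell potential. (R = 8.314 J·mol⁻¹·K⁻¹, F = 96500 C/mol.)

1.15 V

The Hg²⁺/Hg couple has the higher reduction potential and acts as the cathode, so E°_cell = +0.85 − (-0.40) = 1.25 V.
Balancing electrons gives n = 2; the reaction quotient is Q = [Cd²⁺]/[Hg²⁺] = 2000.
E = E° − (RT/nF) ln Q = 1.25 − (8.314×310)/(2×96500) × (7.601) = 1.250 − 0.102 = 1.148 V.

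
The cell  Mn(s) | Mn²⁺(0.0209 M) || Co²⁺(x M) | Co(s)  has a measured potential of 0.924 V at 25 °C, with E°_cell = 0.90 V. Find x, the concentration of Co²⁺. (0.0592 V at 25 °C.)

0.14 M

From the Nernst equation, log Q = n(E° − E)/0.0592 = 2(0.90 − 0.924)/0.0592 = -0.811, so Q = 0.155.
With Q = [Mn²⁺]/[Co²⁺] and the known concentrations, [Co²⁺] in the denominator gives [Co²⁺] = 0.14 M.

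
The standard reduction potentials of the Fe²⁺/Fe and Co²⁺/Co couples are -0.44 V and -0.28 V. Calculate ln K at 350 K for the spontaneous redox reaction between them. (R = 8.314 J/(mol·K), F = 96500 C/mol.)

E°_cell = -0.28 − (-0.44) = 0.16 V, with n = 2 electrons transferred.
At equilibrium E = 0, so the Nernst equation gives ln K = nFE°/RT = (2)(96500)(0.16)/((8.314)(350)) = 10.61.

ln K = 10.6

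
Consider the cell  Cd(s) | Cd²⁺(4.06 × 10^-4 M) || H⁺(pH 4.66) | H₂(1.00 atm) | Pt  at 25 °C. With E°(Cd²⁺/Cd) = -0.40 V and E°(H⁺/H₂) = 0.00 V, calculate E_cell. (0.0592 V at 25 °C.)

0.22 V

The hydrogen couple is the cathode, so E°_cell = 0.40 V; n = 2.
[H⁺] = 10^(−4.66) = 2.2 × 10^-5 M, and Q = [Cd²⁺]·P(H₂) / [H⁺]^2 = 8.48 × 10^5.
E = E° − (0.0592/2) log Q = 0.40 − (0.0592/2)(5.929) = 0.225 V.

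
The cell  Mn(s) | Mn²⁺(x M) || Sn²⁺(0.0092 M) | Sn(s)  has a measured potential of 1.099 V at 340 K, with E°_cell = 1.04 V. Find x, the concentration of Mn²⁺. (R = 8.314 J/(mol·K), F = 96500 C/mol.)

1.6 × 10^-4 M

From the Nernst equation, ln Q = nF(E° − E)/RT = 2×96500×(1.04 − 1.099)/(8.314×340) = -4.028, so Q = 0.0178.
With Q = [Mn²⁺]/[Sn²⁺] and the known concentrations, [Mn²⁺] in the numerator gives [Mn²⁺] = 1.6 × 10^-4 M.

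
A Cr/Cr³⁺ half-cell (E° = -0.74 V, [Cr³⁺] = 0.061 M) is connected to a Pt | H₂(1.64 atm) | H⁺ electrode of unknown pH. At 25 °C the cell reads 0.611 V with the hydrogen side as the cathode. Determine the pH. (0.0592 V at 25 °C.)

E°_cell = 0.74 V and n = 6.
log Q = n(E° − E)/0.0592 = 6×(0.74 − 0.611)/0.0592 = 13.074.
With Q = [Cr³⁺]^2·P(H₂)^3 / [H⁺]^6, solving for [H⁺] gives log[H⁺] = -2.477, so pH = 2.48.

pH = 2.48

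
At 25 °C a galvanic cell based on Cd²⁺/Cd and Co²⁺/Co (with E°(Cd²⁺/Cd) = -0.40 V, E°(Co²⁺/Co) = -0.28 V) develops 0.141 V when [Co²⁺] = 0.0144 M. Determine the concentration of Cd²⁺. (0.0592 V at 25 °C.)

From the Nernst equation, log Q = n(E° − E)/0.0592 = 2(0.12 − 0.141)/0.0592 = -0.709, so Q = 0.195.
With Q = [Cd²⁺]/[Co²⁺] and the known concentrations, [Cd²⁺] in the numerator gives [Cd²⁺] = 0.0028 M.

0.0028 M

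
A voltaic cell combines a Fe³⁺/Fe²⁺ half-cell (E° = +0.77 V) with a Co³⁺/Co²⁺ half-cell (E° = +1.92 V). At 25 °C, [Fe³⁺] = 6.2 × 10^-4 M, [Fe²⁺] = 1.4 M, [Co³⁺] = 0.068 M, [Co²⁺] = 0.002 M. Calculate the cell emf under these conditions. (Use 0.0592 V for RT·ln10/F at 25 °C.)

The Co³⁺/Co²⁺ couple has the higher reduction potential and acts as the cathode, so E°_cell = +1.92 − (+0.77) = 1.15 V.
Balancing electrons gives n = 1; the reaction quotient is Q = [Fe³⁺]·[Co²⁺]/([Fe²⁺]·[Co³⁺]) = 1.3 × 10^-5.
At 25 °C, E = E° − (0.0592/n) log Q = 1.15 − (0.0592/1)(-4.885) = 1.150 + 0.289 = 1.439 V.

1.44 V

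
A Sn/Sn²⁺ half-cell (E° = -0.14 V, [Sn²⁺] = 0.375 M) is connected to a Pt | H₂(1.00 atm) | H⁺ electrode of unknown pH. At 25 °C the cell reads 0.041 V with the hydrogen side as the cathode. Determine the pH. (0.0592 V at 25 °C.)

pH = 1.89

E°_cell = 0.14 V and n = 2.
log Q = n(E° − E)/0.0592 = 2×(0.14 − 0.041)/0.0592 = 3.345.
With Q = [Sn²⁺]·P(H₂) / [H⁺]^2, solving for [H⁺] gives log[H⁺] = -1.885, so pH = 1.89.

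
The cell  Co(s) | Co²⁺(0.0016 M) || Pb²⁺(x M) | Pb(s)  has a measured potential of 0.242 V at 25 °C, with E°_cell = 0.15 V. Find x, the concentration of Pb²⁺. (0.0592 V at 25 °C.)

2.1 M

From the Nernst equation, log Q = n(E° − E)/0.0592 = 2(0.15 − 0.242)/0.0592 = -3.108, so Q = 7.8 × 10^-4.
With Q = [Co²⁺]/[Pb²⁺] and the known concentrations, [Pb²⁺] in the denominator gives [Pb²⁺] = 2.1 M.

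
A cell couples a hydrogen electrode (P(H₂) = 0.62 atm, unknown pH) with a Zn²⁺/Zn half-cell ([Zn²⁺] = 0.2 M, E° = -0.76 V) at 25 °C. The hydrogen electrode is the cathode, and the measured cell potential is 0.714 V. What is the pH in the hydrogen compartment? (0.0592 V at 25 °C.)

pH = 1.23

E°_cell = 0.76 V and n = 2.
log Q = n(E° − E)/0.0592 = 2×(0.76 − 0.714)/0.0592 = 1.554.
With Q = [Zn²⁺]·P(H₂) / [H⁺]^2, solving for [H⁺] gives log[H⁺] = -1.230, so pH = 1.23.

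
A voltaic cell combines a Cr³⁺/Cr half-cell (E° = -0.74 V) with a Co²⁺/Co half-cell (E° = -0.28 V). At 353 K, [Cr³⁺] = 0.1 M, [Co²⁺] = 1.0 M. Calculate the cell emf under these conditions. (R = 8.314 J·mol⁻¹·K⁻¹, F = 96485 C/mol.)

0.483 V

The Co²⁺/Co couple has the higher reduction potential and acts as the cathode, so E°_cell = -0.28 − (-0.74) = 0.46 V.
Balancing electrons gives n = 6; the reaction quotient is Q = [Cr³⁺]^2/[Co²⁺]^3 = 0.0100.
E = E° − (RT/nF) ln Q = 0.46 − (8.314×353)/(6×96485) × (-4.605) = 0.460 + 0.023 = 0.483 V.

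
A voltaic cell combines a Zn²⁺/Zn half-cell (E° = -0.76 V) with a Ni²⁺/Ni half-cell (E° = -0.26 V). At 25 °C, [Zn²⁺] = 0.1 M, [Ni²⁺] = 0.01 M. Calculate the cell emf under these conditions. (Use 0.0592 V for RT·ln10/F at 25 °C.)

The Ni²⁺/Ni couple has the higher reduction potential and acts as the cathode, so E°_cell = -0.26 − (-0.76) = 0.50 V.
Balancing electrons gives n = 2; the reaction quotient is Q = [Zn²⁺]/[Ni²⁺] = 10.0.
At 25 °C, E = E° − (0.0592/n) log Q = 0.50 − (0.0592/2)(1.000) = 0.500 − 0.030 = 0.470 V.

0.470 V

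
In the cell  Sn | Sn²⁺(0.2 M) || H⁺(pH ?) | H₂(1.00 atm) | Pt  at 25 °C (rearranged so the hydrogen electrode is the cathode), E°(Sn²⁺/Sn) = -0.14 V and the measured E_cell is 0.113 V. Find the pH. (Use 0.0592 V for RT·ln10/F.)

E°_cell = 0.14 V and n = 2.
log Q = n(E° − E)/0.0592 = 2×(0.14 − 0.113)/0.0592 = 0.912.
With Q = [Sn²⁺]·P(H₂) / [H⁺]^2, solving for [H⁺] gives log[H⁺] = -0.806, so pH = 0.81.

pH = 0.81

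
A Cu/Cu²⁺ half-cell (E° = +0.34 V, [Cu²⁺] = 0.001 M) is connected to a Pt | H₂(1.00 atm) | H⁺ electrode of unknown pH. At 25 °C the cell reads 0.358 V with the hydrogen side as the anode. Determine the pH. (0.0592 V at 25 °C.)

E°_cell = 0.34 V and n = 2.
log Q = n(E° − E)/0.0592 = 2×(0.34 − 0.358)/0.0592 = -0.608.
With Q = [H⁺]^2 / ([Cu²⁺]·P(H₂)), solving for [H⁺] gives log[H⁺] = -1.804, so pH = 1.80.

pH = 1.80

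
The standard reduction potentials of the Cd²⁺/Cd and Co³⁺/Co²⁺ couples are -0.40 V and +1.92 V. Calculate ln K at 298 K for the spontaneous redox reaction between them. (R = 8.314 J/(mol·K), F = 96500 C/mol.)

ln K = 180.7

E°_cell = +1.92 − (-0.40) = 2.32 V, with n = 2 electrons transferred.
At equilibrium E = 0, so the Nernst equation gives ln K = nFE°/RT = (2)(96500)(2.32)/((8.314)(298)) = 180.73.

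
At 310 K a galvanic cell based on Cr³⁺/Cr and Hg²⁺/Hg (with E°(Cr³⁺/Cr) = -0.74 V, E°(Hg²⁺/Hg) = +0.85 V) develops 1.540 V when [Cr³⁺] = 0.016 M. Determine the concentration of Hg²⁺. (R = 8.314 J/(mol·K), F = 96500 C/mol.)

From the Nernst equation, ln Q = nF(E° − E)/RT = 6×96500×(1.59 − 1.540)/(8.314×310) = 11.233, so Q = 7.55 × 10^4.
With Q = [Cr³⁺]^2/[Hg²⁺]^3 and the known concentrations, [Hg²⁺]^3 in the denominator gives [Hg²⁺] = 0.0015 M.

0.0015 M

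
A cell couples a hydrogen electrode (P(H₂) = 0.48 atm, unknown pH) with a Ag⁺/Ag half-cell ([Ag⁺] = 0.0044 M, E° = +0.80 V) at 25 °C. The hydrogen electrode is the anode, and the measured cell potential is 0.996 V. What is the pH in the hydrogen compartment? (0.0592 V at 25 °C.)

pH = 5.83

E°_cell = 0.80 V and n = 2.
log Q = n(E° − E)/0.0592 = 2×(0.80 − 0.996)/0.0592 = -6.622.
With Q = [H⁺]^2 / ([Ag⁺]^2·P(H₂)), solving for [H⁺] gives log[H⁺] = -5.827, so pH = 5.83.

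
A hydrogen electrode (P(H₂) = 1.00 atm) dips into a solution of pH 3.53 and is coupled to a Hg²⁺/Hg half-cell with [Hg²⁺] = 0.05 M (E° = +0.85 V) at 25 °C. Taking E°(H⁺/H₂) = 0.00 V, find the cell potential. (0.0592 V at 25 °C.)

1.02 V

The Hg²⁺/Hg couple is the cathode, so E°_cell = 0.85 V; n = 2.
[H⁺] = 10^(−3.53) = 3 × 10^-4 M, and Q = [H⁺]^2 / ([Hg²⁺]·P(H₂)) = 1.74 × 10^-6.
E = E° − (0.0592/2) log Q = 0.85 − (0.0592/2)(-5.759) = 1.020 V.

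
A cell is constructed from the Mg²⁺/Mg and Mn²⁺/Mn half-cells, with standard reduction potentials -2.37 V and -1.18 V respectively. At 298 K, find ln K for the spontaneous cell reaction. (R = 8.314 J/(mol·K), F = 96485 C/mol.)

ln K = 92.7

E°_cell = -1.18 − (-2.37) = 1.19 V, with n = 2 electrons transferred.
At equilibrium E = 0, so the Nernst equation gives ln K = nFE°/RT = (2)(96485)(1.19)/((8.314)(298)) = 92.69.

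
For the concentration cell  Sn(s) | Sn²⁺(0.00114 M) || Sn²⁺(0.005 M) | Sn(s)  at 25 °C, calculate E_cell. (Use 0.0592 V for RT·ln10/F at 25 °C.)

0.019 V

Both half-cells are Sn²⁺/Sn, so E°_cell = 0. The concentrated side is the cathode; the cell reaction moves Sn²⁺ from high to low concentration with n = 2.
Q = [Sn²⁺]_dilute/[Sn²⁺]_conc = 0.00114/0.005 = 0.228.
E = 0 − (0.0592/2) log Q = −(0.0592/2)(-0.642) = 0.0190 V.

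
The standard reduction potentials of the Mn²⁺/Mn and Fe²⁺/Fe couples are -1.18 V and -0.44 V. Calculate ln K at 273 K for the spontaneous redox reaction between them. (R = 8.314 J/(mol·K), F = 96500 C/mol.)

E°_cell = -0.44 − (-1.18) = 0.74 V, with n = 2 electrons transferred.
At equilibrium E = 0, so the Nernst equation gives ln K = nFE°/RT = (2)(96500)(0.74)/((8.314)(273)) = 62.92.

ln K = 62.9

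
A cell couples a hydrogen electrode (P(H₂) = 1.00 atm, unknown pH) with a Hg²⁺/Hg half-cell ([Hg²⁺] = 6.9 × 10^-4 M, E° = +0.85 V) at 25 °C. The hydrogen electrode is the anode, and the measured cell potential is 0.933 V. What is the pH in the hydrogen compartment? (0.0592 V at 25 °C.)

E°_cell = 0.85 V and n = 2.
log Q = n(E° − E)/0.0592 = 2×(0.85 − 0.933)/0.0592 = -2.804.
With Q = [H⁺]^2 / ([Hg²⁺]·P(H₂)), solving for [H⁺] gives log[H⁺] = -2.983, so pH = 2.98.

pH = 2.98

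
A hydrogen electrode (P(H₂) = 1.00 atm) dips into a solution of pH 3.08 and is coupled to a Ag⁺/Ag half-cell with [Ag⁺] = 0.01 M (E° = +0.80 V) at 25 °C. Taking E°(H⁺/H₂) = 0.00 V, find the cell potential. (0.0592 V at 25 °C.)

The Ag⁺/Ag couple is the cathode, so E°_cell = 0.80 V; n = 2.
[H⁺] = 10^(−3.08) = 8.3 × 10^-4 M, and Q = [H⁺]^2 / ([Ag⁺]^2·P(H₂)) = 0.00692.
E = E° − (0.0592/2) log Q = 0.80 − (0.0592/2)(-2.160) = 0.864 V.

0.86 V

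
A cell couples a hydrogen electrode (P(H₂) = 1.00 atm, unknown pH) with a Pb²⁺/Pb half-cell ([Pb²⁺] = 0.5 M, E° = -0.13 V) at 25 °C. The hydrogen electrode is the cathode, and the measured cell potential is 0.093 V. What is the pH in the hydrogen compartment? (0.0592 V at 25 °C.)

pH = 0.78

E°_cell = 0.13 V and n = 2.
log Q = n(E° − E)/0.0592 = 2×(0.13 − 0.093)/0.0592 = 1.250.
With Q = [Pb²⁺]·P(H₂) / [H⁺]^2, solving for [H⁺] gives log[H⁺] = -0.776, so pH = 0.78.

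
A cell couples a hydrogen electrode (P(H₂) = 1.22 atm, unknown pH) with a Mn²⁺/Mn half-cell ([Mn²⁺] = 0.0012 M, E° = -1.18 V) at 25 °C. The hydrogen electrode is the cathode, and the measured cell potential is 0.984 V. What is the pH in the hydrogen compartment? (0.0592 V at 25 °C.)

pH = 4.73

E°_cell = 1.18 V and n = 2.
log Q = n(E° − E)/0.0592 = 2×(1.18 − 0.984)/0.0592 = 6.622.
With Q = [Mn²⁺]·P(H₂) / [H⁺]^2, solving for [H⁺] gives log[H⁺] = -4.728, so pH = 4.73.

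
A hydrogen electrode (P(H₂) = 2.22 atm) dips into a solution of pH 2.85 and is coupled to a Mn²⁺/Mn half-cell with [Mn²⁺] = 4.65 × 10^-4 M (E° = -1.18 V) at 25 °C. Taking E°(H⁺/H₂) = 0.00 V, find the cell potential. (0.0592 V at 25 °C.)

1.10 V

The hydrogen couple is the cathode, so E°_cell = 1.18 V; n = 2.
[H⁺] = 10^(−2.85) = 0.0014 M, and Q = [Mn²⁺]·P(H₂) / [H⁺]^2 = 517.
E = E° − (0.0592/2) log Q = 1.18 − (0.0592/2)(2.714) = 1.100 V.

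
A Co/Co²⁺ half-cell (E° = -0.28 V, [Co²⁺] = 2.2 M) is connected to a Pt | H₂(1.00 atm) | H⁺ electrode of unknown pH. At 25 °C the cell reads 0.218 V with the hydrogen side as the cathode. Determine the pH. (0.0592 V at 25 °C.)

pH = 0.88

E°_cell = 0.28 V and n = 2.
log Q = n(E° − E)/0.0592 = 2×(0.28 − 0.218)/0.0592 = 2.095.
With Q = [Co²⁺]·P(H₂) / [H⁺]^2, solving for [H⁺] gives log[H⁺] = -0.876, so pH = 0.88.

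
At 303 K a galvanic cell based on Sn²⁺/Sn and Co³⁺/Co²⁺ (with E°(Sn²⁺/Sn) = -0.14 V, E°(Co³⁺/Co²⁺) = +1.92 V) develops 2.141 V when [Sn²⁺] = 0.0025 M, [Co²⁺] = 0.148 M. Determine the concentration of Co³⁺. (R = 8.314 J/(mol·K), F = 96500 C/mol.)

0.16 M

From the Nernst equation, ln Q = nF(E° − E)/RT = 2×96500×(2.06 − 2.141)/(8.314×303) = -6.206, so Q = 0.00202.
With Q = [Sn²⁺]·[Co²⁺]^2/[Co³⁺]^2 and the known concentrations, [Co³⁺]^2 in the denominator gives [Co³⁺] = 0.16 M.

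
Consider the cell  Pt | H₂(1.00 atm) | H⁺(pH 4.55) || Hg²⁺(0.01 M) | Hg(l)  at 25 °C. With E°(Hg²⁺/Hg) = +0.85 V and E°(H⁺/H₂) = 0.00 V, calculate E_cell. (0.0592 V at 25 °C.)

1.06 V

The Hg²⁺/Hg couple is the cathode, so E°_cell = 0.85 V; n = 2.
[H⁺] = 10^(−4.55) = 2.8 × 10^-5 M, and Q = [H⁺]^2 / ([Hg²⁺]·P(H₂)) = 7.94 × 10^-8.
E = E° − (0.0592/2) log Q = 0.85 − (0.0592/2)(-7.100) = 1.060 V.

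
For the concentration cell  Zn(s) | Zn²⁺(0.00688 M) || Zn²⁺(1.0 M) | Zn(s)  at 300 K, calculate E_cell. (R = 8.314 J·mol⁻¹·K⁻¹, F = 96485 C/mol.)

Both half-cells are Zn²⁺/Zn, so E°_cell = 0. The concentrated side is the cathode; the cell reaction moves Zn²⁺ from high to low concentration with n = 2.
Q = [Zn²⁺]_dilute/[Zn²⁺]_conc = 0.00688/1.0 = 0.00688.
E = 0 − (RT/nF) ln Q = −((8.314×300)/(2×96485))(-4.979) = 0.0644 V.

0.064 V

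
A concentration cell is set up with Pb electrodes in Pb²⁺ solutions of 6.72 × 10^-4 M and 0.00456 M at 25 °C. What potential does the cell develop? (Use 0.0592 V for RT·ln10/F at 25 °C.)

0.025 V

Both half-cells are Pb²⁺/Pb, so E°_cell = 0. The concentrated side is the cathode; the cell reaction moves Pb²⁺ from high to low concentration with n = 2.
Q = [Pb²⁺]_dilute/[Pb²⁺]_conc = 6.72 × 10^-4/0.00456 = 0.147.
E = 0 − (0.0592/2) log Q = −(0.0592/2)(-0.832) = 0.0246 V.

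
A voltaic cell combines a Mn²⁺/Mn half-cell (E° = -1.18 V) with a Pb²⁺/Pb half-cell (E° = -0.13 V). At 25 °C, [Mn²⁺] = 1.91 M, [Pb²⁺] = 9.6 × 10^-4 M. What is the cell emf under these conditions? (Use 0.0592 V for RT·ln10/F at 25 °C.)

The Pb²⁺/Pb couple has the higher reduction potential and acts as the cathode, so E°_cell = -0.13 − (-1.18) = 1.05 V.
Balancing electrons gives n = 2; the reaction quotient is Q = [Mn²⁺]/[Pb²⁺] = 1990.
At 25 °C, E = E° − (0.0592/n) log Q = 1.05 − (0.0592/2)(3.299) = 1.050 − 0.098 = 0.952 V.

0.952 V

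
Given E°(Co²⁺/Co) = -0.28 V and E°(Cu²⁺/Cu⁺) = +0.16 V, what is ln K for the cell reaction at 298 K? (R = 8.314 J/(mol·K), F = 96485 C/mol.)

E°_cell = +0.16 − (-0.28) = 0.44 V, with n = 2 electrons transferred.
At equilibrium E = 0, so the Nernst equation gives ln K = nFE°/RT = (2)(96485)(0.44)/((8.314)(298)) = 34.27.

ln K = 34.3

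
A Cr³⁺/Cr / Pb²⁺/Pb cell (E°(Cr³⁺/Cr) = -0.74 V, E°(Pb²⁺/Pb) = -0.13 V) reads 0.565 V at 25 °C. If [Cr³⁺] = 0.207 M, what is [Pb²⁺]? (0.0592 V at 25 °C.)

0.011 M

From the Nernst equation, log Q = n(E° − E)/0.0592 = 6(0.61 − 0.565)/0.0592 = 4.561, so Q = 3.64 × 10^4.
With Q = [Cr³⁺]^2/[Pb²⁺]^3 and the known concentrations, [Pb²⁺]^3 in the denominator gives [Pb²⁺] = 0.011 M.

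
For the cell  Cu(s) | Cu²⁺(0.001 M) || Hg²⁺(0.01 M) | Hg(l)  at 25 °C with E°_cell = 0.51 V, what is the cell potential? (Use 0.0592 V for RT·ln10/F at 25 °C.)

Balancing electrons gives n = 2; the reaction quotient is Q = [Cu²⁺]/[Hg²⁺] = 0.100.
At 25 °C, E = E° − (0.0592/n) log Q = 0.51 − (0.0592/2)(-1.000) = 0.510 + 0.030 = 0.540 V.

0.540 V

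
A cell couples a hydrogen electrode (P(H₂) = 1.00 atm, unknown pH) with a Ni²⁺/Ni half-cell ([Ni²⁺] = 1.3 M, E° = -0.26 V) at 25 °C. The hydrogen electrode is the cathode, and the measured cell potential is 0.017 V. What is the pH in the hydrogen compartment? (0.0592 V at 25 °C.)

pH = 4.05

E°_cell = 0.26 V and n = 2.
log Q = n(E° − E)/0.0592 = 2×(0.26 − 0.017)/0.0592 = 8.209.
With Q = [Ni²⁺]·P(H₂) / [H⁺]^2, solving for [H⁺] gives log[H⁺] = -4.048, so pH = 4.05.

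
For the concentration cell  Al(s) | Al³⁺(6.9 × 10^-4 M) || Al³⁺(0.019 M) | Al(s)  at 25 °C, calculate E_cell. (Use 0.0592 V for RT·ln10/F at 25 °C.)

0.028 V

Both half-cells are Al³⁺/Al, so E°_cell = 0. The concentrated side is the cathode; the cell reaction moves Al³⁺ from high to low concentration with n = 3.
Q = [Al³⁺]_dilute/[Al³⁺]_conc = 6.9 × 10^-4/0.019 = 0.0363.
E = 0 − (0.0592/3) log Q = −(0.0592/3)(-1.440) = 0.0284 V.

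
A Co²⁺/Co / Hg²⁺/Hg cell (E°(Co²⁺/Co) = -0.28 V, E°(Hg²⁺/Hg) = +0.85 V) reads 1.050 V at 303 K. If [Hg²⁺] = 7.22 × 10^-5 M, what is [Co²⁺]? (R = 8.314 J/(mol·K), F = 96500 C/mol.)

From the Nernst equation, ln Q = nF(E° − E)/RT = 2×96500×(1.13 − 1.050)/(8.314×303) = 6.129, so Q = 459.
With Q = [Co²⁺]/[Hg²⁺] and the known concentrations, [Co²⁺] in the numerator gives [Co²⁺] = 0.033 M.

0.033 M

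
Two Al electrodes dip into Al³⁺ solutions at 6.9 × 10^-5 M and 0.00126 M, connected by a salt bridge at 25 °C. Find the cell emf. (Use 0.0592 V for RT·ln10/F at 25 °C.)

Both half-cells are Al³⁺/Al, so E°_cell = 0. The concentrated side is the cathode; the cell reaction moves Al³⁺ from high to low concentration with n = 3.
Q = [Al³⁺]_dilute/[Al³⁺]_conc = 6.9 × 10^-5/0.00126 = 0.0548.
E = 0 − (0.0592/3) log Q = −(0.0592/3)(-1.262) = 0.0249 V.

0.025 V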